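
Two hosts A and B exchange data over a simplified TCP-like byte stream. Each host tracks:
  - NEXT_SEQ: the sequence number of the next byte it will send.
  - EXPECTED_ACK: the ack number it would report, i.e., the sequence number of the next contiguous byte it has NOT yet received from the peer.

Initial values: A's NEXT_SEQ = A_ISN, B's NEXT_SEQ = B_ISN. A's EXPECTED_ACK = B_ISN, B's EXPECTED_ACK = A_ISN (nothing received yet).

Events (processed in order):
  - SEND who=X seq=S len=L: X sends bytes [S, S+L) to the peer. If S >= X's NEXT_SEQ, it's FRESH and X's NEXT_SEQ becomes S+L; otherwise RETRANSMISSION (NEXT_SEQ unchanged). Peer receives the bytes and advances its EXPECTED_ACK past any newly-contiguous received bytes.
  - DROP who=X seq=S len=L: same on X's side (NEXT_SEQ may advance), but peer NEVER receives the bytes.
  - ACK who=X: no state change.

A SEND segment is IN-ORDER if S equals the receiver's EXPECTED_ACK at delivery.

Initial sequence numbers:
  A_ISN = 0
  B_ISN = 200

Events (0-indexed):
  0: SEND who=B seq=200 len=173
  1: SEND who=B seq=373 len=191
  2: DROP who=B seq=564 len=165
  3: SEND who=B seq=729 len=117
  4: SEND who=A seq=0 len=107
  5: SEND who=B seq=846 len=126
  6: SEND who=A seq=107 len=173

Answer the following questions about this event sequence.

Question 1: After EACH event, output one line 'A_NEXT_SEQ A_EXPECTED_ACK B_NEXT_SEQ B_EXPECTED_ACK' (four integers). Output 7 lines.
0 373 373 0
0 564 564 0
0 564 729 0
0 564 846 0
107 564 846 107
107 564 972 107
280 564 972 280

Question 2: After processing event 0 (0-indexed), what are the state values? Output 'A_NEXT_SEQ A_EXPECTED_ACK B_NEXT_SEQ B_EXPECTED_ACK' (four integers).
After event 0: A_seq=0 A_ack=373 B_seq=373 B_ack=0

0 373 373 0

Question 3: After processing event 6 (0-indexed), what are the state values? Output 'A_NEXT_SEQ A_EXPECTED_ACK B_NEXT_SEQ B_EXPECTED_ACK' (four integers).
After event 0: A_seq=0 A_ack=373 B_seq=373 B_ack=0
After event 1: A_seq=0 A_ack=564 B_seq=564 B_ack=0
After event 2: A_seq=0 A_ack=564 B_seq=729 B_ack=0
After event 3: A_seq=0 A_ack=564 B_seq=846 B_ack=0
After event 4: A_seq=107 A_ack=564 B_seq=846 B_ack=107
After event 5: A_seq=107 A_ack=564 B_seq=972 B_ack=107
After event 6: A_seq=280 A_ack=564 B_seq=972 B_ack=280

280 564 972 280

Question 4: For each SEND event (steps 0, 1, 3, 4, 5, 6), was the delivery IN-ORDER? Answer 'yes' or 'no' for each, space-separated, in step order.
Answer: yes yes no yes no yes

Derivation:
Step 0: SEND seq=200 -> in-order
Step 1: SEND seq=373 -> in-order
Step 3: SEND seq=729 -> out-of-order
Step 4: SEND seq=0 -> in-order
Step 5: SEND seq=846 -> out-of-order
Step 6: SEND seq=107 -> in-order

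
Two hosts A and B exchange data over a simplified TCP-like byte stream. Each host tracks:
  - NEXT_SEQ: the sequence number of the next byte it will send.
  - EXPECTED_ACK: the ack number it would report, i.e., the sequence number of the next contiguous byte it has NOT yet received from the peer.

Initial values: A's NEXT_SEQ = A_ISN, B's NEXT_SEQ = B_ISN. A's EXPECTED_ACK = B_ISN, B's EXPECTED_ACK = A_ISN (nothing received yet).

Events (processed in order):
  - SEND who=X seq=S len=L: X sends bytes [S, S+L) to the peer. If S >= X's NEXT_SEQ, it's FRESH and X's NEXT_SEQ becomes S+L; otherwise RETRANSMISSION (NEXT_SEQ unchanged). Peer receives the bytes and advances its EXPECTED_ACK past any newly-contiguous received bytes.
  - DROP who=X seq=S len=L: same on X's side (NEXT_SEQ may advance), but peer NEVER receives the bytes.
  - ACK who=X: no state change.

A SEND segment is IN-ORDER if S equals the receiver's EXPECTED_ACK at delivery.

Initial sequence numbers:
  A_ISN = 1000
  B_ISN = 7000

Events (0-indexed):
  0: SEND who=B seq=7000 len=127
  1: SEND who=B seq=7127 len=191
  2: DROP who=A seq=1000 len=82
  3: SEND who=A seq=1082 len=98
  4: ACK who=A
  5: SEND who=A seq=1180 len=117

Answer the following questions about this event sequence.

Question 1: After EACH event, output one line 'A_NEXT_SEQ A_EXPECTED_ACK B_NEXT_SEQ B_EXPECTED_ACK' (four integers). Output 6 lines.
1000 7127 7127 1000
1000 7318 7318 1000
1082 7318 7318 1000
1180 7318 7318 1000
1180 7318 7318 1000
1297 7318 7318 1000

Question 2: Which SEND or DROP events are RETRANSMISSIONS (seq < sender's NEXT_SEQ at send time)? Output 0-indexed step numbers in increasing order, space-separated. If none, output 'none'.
Step 0: SEND seq=7000 -> fresh
Step 1: SEND seq=7127 -> fresh
Step 2: DROP seq=1000 -> fresh
Step 3: SEND seq=1082 -> fresh
Step 5: SEND seq=1180 -> fresh

Answer: none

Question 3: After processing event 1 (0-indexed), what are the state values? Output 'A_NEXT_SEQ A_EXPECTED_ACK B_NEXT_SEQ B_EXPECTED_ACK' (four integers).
After event 0: A_seq=1000 A_ack=7127 B_seq=7127 B_ack=1000
After event 1: A_seq=1000 A_ack=7318 B_seq=7318 B_ack=1000

1000 7318 7318 1000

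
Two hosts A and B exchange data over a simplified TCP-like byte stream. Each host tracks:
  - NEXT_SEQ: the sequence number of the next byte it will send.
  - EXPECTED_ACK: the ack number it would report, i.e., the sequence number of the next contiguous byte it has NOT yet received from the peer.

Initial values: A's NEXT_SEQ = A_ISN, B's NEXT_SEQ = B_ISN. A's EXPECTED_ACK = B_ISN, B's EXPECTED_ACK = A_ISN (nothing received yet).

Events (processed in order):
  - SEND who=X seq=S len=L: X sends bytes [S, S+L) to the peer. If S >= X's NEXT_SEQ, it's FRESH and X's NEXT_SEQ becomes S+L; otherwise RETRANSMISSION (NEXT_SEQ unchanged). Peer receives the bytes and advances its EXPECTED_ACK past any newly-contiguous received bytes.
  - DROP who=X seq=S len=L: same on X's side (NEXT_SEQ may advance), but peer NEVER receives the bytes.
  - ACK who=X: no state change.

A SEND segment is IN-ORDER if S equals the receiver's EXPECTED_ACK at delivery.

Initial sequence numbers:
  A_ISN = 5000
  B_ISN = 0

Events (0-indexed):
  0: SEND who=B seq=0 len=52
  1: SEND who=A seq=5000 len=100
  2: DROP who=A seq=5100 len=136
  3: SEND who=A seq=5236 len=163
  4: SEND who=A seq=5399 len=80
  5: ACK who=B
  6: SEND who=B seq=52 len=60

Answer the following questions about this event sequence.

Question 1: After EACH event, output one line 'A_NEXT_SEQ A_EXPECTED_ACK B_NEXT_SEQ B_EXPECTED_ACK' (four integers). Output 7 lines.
5000 52 52 5000
5100 52 52 5100
5236 52 52 5100
5399 52 52 5100
5479 52 52 5100
5479 52 52 5100
5479 112 112 5100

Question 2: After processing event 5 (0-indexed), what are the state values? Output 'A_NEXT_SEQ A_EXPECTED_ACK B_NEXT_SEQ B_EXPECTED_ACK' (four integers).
After event 0: A_seq=5000 A_ack=52 B_seq=52 B_ack=5000
After event 1: A_seq=5100 A_ack=52 B_seq=52 B_ack=5100
After event 2: A_seq=5236 A_ack=52 B_seq=52 B_ack=5100
After event 3: A_seq=5399 A_ack=52 B_seq=52 B_ack=5100
After event 4: A_seq=5479 A_ack=52 B_seq=52 B_ack=5100
After event 5: A_seq=5479 A_ack=52 B_seq=52 B_ack=5100

5479 52 52 5100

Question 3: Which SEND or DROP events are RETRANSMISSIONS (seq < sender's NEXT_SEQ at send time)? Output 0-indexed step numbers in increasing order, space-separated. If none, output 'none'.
Step 0: SEND seq=0 -> fresh
Step 1: SEND seq=5000 -> fresh
Step 2: DROP seq=5100 -> fresh
Step 3: SEND seq=5236 -> fresh
Step 4: SEND seq=5399 -> fresh
Step 6: SEND seq=52 -> fresh

Answer: none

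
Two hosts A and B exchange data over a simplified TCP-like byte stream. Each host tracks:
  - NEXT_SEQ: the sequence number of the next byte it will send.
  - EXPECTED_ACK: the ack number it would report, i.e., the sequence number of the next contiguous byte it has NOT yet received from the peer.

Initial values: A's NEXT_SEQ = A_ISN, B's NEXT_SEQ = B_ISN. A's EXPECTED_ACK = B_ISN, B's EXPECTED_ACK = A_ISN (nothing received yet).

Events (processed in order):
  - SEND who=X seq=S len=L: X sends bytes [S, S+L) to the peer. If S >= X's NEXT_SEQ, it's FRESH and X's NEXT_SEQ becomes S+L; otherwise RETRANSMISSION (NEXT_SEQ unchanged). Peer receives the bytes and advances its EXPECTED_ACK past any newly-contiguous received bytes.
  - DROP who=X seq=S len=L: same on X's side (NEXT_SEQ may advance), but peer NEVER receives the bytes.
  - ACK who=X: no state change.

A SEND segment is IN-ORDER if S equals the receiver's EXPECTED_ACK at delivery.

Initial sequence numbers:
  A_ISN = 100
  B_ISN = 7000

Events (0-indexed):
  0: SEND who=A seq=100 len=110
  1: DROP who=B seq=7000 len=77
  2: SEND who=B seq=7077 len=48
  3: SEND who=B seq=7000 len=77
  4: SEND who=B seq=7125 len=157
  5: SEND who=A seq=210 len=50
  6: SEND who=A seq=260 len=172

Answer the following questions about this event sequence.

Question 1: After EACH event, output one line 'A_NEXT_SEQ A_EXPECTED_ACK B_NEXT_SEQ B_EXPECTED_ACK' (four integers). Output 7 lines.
210 7000 7000 210
210 7000 7077 210
210 7000 7125 210
210 7125 7125 210
210 7282 7282 210
260 7282 7282 260
432 7282 7282 432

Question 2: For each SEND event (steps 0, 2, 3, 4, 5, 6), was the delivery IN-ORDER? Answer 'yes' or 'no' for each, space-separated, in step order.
Step 0: SEND seq=100 -> in-order
Step 2: SEND seq=7077 -> out-of-order
Step 3: SEND seq=7000 -> in-order
Step 4: SEND seq=7125 -> in-order
Step 5: SEND seq=210 -> in-order
Step 6: SEND seq=260 -> in-order

Answer: yes no yes yes yes yes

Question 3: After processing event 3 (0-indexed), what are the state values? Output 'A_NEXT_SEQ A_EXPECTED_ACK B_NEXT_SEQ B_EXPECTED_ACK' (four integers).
After event 0: A_seq=210 A_ack=7000 B_seq=7000 B_ack=210
After event 1: A_seq=210 A_ack=7000 B_seq=7077 B_ack=210
After event 2: A_seq=210 A_ack=7000 B_seq=7125 B_ack=210
After event 3: A_seq=210 A_ack=7125 B_seq=7125 B_ack=210

210 7125 7125 210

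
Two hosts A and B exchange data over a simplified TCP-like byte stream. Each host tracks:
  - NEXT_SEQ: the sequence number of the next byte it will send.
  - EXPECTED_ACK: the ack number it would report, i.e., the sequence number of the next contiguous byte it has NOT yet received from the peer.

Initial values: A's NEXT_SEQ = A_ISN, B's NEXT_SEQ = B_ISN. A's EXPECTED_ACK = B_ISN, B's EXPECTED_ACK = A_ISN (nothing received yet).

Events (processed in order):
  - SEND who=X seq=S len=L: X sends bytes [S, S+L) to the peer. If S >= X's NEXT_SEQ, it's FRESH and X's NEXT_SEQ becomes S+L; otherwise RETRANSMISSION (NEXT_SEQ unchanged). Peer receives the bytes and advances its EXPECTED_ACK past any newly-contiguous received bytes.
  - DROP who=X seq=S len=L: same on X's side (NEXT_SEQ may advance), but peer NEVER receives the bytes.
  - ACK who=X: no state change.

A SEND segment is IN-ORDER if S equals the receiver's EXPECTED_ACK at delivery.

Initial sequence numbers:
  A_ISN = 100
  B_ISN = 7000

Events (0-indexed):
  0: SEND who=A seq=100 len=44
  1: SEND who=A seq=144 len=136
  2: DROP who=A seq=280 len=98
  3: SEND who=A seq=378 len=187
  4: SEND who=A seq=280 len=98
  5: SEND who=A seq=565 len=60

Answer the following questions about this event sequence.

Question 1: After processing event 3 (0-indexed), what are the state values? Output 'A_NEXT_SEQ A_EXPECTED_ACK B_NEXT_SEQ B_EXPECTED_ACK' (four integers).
After event 0: A_seq=144 A_ack=7000 B_seq=7000 B_ack=144
After event 1: A_seq=280 A_ack=7000 B_seq=7000 B_ack=280
After event 2: A_seq=378 A_ack=7000 B_seq=7000 B_ack=280
After event 3: A_seq=565 A_ack=7000 B_seq=7000 B_ack=280

565 7000 7000 280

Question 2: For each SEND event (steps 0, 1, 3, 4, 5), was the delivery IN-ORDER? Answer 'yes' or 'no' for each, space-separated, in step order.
Step 0: SEND seq=100 -> in-order
Step 1: SEND seq=144 -> in-order
Step 3: SEND seq=378 -> out-of-order
Step 4: SEND seq=280 -> in-order
Step 5: SEND seq=565 -> in-order

Answer: yes yes no yes yes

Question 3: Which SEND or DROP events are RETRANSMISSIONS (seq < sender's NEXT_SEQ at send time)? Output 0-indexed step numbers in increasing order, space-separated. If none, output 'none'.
Step 0: SEND seq=100 -> fresh
Step 1: SEND seq=144 -> fresh
Step 2: DROP seq=280 -> fresh
Step 3: SEND seq=378 -> fresh
Step 4: SEND seq=280 -> retransmit
Step 5: SEND seq=565 -> fresh

Answer: 4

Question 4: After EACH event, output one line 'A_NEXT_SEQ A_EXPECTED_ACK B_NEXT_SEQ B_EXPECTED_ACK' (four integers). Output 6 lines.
144 7000 7000 144
280 7000 7000 280
378 7000 7000 280
565 7000 7000 280
565 7000 7000 565
625 7000 7000 625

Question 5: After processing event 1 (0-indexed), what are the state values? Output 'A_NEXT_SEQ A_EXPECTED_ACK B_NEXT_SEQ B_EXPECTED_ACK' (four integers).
After event 0: A_seq=144 A_ack=7000 B_seq=7000 B_ack=144
After event 1: A_seq=280 A_ack=7000 B_seq=7000 B_ack=280

280 7000 7000 280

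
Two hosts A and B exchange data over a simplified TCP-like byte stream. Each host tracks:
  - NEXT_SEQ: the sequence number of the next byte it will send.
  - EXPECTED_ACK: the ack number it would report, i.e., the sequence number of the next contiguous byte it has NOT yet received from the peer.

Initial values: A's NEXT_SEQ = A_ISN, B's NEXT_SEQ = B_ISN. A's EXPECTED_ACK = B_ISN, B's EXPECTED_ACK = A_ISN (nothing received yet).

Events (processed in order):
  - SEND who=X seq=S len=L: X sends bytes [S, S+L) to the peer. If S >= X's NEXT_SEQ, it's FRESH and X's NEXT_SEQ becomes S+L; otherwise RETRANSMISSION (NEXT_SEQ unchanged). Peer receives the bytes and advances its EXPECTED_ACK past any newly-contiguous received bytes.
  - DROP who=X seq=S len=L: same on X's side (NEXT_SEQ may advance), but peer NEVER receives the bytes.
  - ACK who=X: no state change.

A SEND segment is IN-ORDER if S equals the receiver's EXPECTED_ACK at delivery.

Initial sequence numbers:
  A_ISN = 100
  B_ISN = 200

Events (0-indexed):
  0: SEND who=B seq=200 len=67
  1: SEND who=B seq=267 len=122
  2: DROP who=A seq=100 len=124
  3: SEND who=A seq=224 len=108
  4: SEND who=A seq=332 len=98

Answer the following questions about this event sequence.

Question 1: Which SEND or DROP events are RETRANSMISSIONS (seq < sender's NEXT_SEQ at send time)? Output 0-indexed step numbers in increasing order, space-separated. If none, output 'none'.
Answer: none

Derivation:
Step 0: SEND seq=200 -> fresh
Step 1: SEND seq=267 -> fresh
Step 2: DROP seq=100 -> fresh
Step 3: SEND seq=224 -> fresh
Step 4: SEND seq=332 -> fresh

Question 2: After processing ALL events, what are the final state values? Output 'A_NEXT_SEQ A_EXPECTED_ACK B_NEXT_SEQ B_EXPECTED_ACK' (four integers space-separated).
Answer: 430 389 389 100

Derivation:
After event 0: A_seq=100 A_ack=267 B_seq=267 B_ack=100
After event 1: A_seq=100 A_ack=389 B_seq=389 B_ack=100
After event 2: A_seq=224 A_ack=389 B_seq=389 B_ack=100
After event 3: A_seq=332 A_ack=389 B_seq=389 B_ack=100
After event 4: A_seq=430 A_ack=389 B_seq=389 B_ack=100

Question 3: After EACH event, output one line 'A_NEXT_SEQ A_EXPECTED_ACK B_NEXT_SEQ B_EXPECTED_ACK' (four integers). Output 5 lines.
100 267 267 100
100 389 389 100
224 389 389 100
332 389 389 100
430 389 389 100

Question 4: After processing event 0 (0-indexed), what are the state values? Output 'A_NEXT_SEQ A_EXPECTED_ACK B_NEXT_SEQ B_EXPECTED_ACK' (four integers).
After event 0: A_seq=100 A_ack=267 B_seq=267 B_ack=100

100 267 267 100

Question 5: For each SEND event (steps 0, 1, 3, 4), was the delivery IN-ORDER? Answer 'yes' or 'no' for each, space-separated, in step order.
Step 0: SEND seq=200 -> in-order
Step 1: SEND seq=267 -> in-order
Step 3: SEND seq=224 -> out-of-order
Step 4: SEND seq=332 -> out-of-order

Answer: yes yes no no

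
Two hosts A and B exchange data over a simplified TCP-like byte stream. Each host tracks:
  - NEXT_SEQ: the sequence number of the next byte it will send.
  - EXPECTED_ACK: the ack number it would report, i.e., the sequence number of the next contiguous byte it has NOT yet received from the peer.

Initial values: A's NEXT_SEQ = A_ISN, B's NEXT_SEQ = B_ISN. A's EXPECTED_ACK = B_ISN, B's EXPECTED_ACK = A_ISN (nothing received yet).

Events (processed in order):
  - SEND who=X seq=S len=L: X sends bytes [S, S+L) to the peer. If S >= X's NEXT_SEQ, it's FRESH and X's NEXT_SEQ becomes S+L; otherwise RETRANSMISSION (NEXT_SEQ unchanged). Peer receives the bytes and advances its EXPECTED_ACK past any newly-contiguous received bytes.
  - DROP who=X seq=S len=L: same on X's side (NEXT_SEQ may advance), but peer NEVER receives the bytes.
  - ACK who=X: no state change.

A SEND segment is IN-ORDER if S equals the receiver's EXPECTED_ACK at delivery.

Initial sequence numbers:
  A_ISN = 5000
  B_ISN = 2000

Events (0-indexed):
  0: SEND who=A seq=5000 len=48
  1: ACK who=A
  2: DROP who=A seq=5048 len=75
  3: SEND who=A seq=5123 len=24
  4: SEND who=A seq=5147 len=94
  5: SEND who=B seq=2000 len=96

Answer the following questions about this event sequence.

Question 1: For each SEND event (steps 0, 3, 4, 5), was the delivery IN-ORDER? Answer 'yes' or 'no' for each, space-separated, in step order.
Answer: yes no no yes

Derivation:
Step 0: SEND seq=5000 -> in-order
Step 3: SEND seq=5123 -> out-of-order
Step 4: SEND seq=5147 -> out-of-order
Step 5: SEND seq=2000 -> in-order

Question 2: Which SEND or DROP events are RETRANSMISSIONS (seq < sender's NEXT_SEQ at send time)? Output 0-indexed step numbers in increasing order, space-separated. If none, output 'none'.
Answer: none

Derivation:
Step 0: SEND seq=5000 -> fresh
Step 2: DROP seq=5048 -> fresh
Step 3: SEND seq=5123 -> fresh
Step 4: SEND seq=5147 -> fresh
Step 5: SEND seq=2000 -> fresh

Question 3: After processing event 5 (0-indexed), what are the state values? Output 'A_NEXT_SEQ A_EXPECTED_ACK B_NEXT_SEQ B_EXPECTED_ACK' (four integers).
After event 0: A_seq=5048 A_ack=2000 B_seq=2000 B_ack=5048
After event 1: A_seq=5048 A_ack=2000 B_seq=2000 B_ack=5048
After event 2: A_seq=5123 A_ack=2000 B_seq=2000 B_ack=5048
After event 3: A_seq=5147 A_ack=2000 B_seq=2000 B_ack=5048
After event 4: A_seq=5241 A_ack=2000 B_seq=2000 B_ack=5048
After event 5: A_seq=5241 A_ack=2096 B_seq=2096 B_ack=5048

5241 2096 2096 5048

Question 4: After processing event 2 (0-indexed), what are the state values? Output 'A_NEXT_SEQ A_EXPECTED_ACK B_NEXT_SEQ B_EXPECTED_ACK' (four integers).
After event 0: A_seq=5048 A_ack=2000 B_seq=2000 B_ack=5048
After event 1: A_seq=5048 A_ack=2000 B_seq=2000 B_ack=5048
After event 2: A_seq=5123 A_ack=2000 B_seq=2000 B_ack=5048

5123 2000 2000 5048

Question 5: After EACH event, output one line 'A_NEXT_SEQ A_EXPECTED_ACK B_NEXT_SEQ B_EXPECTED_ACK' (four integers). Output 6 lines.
5048 2000 2000 5048
5048 2000 2000 5048
5123 2000 2000 5048
5147 2000 2000 5048
5241 2000 2000 5048
5241 2096 2096 5048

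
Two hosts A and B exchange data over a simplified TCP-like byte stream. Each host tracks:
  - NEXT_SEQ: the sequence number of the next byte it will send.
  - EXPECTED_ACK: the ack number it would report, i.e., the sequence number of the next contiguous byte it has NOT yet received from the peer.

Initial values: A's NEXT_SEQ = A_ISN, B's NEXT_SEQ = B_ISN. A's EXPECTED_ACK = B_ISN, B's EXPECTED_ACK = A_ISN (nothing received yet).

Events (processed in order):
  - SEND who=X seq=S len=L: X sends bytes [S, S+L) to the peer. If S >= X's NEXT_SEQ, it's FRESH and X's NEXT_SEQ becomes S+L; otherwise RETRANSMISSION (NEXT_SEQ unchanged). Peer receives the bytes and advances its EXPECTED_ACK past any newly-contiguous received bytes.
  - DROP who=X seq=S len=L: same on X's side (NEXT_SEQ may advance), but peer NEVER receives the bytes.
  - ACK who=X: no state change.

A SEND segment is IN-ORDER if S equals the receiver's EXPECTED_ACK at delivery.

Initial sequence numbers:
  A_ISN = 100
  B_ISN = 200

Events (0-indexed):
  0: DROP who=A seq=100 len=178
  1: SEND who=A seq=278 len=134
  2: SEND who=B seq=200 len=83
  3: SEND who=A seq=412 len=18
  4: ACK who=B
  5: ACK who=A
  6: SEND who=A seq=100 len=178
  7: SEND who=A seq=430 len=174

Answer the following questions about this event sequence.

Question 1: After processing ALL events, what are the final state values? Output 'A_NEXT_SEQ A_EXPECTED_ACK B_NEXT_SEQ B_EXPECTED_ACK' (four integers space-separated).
Answer: 604 283 283 604

Derivation:
After event 0: A_seq=278 A_ack=200 B_seq=200 B_ack=100
After event 1: A_seq=412 A_ack=200 B_seq=200 B_ack=100
After event 2: A_seq=412 A_ack=283 B_seq=283 B_ack=100
After event 3: A_seq=430 A_ack=283 B_seq=283 B_ack=100
After event 4: A_seq=430 A_ack=283 B_seq=283 B_ack=100
After event 5: A_seq=430 A_ack=283 B_seq=283 B_ack=100
After event 6: A_seq=430 A_ack=283 B_seq=283 B_ack=430
After event 7: A_seq=604 A_ack=283 B_seq=283 B_ack=604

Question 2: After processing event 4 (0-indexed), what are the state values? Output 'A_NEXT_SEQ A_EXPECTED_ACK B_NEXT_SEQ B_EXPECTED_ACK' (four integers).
After event 0: A_seq=278 A_ack=200 B_seq=200 B_ack=100
After event 1: A_seq=412 A_ack=200 B_seq=200 B_ack=100
After event 2: A_seq=412 A_ack=283 B_seq=283 B_ack=100
After event 3: A_seq=430 A_ack=283 B_seq=283 B_ack=100
After event 4: A_seq=430 A_ack=283 B_seq=283 B_ack=100

430 283 283 100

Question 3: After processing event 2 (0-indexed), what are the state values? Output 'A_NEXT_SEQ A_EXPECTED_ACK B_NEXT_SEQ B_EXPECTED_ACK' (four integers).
After event 0: A_seq=278 A_ack=200 B_seq=200 B_ack=100
After event 1: A_seq=412 A_ack=200 B_seq=200 B_ack=100
After event 2: A_seq=412 A_ack=283 B_seq=283 B_ack=100

412 283 283 100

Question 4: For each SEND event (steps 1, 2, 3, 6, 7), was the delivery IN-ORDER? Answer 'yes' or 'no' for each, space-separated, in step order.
Answer: no yes no yes yes

Derivation:
Step 1: SEND seq=278 -> out-of-order
Step 2: SEND seq=200 -> in-order
Step 3: SEND seq=412 -> out-of-order
Step 6: SEND seq=100 -> in-order
Step 7: SEND seq=430 -> in-order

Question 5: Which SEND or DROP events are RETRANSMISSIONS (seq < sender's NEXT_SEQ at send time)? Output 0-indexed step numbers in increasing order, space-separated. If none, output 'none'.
Answer: 6

Derivation:
Step 0: DROP seq=100 -> fresh
Step 1: SEND seq=278 -> fresh
Step 2: SEND seq=200 -> fresh
Step 3: SEND seq=412 -> fresh
Step 6: SEND seq=100 -> retransmit
Step 7: SEND seq=430 -> fresh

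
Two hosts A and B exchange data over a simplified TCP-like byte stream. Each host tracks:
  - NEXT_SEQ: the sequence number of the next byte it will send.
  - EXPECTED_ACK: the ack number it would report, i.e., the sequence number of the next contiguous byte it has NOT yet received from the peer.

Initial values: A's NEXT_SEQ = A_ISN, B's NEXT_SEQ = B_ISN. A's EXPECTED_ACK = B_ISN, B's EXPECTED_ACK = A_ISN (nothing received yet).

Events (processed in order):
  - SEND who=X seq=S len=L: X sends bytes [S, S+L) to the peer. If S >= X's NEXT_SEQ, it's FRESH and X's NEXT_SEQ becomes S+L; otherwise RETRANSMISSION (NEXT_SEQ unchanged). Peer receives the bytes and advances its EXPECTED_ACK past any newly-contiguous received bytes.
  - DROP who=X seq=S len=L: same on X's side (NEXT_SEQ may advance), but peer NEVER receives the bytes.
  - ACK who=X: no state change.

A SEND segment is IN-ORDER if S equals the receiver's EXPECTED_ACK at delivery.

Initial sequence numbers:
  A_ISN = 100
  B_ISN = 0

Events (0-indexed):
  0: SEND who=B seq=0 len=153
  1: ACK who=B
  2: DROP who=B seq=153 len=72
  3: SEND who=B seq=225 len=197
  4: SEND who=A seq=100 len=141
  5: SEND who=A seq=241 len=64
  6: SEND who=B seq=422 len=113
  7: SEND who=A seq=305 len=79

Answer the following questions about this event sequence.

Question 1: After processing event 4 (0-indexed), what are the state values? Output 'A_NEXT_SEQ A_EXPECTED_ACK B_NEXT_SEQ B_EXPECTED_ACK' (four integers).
After event 0: A_seq=100 A_ack=153 B_seq=153 B_ack=100
After event 1: A_seq=100 A_ack=153 B_seq=153 B_ack=100
After event 2: A_seq=100 A_ack=153 B_seq=225 B_ack=100
After event 3: A_seq=100 A_ack=153 B_seq=422 B_ack=100
After event 4: A_seq=241 A_ack=153 B_seq=422 B_ack=241

241 153 422 241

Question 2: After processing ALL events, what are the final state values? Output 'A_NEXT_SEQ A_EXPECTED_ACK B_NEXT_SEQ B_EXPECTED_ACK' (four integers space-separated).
Answer: 384 153 535 384

Derivation:
After event 0: A_seq=100 A_ack=153 B_seq=153 B_ack=100
After event 1: A_seq=100 A_ack=153 B_seq=153 B_ack=100
After event 2: A_seq=100 A_ack=153 B_seq=225 B_ack=100
After event 3: A_seq=100 A_ack=153 B_seq=422 B_ack=100
After event 4: A_seq=241 A_ack=153 B_seq=422 B_ack=241
After event 5: A_seq=305 A_ack=153 B_seq=422 B_ack=305
After event 6: A_seq=305 A_ack=153 B_seq=535 B_ack=305
After event 7: A_seq=384 A_ack=153 B_seq=535 B_ack=384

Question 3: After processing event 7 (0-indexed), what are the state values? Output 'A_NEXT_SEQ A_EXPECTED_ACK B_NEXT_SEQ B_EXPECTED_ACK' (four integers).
After event 0: A_seq=100 A_ack=153 B_seq=153 B_ack=100
After event 1: A_seq=100 A_ack=153 B_seq=153 B_ack=100
After event 2: A_seq=100 A_ack=153 B_seq=225 B_ack=100
After event 3: A_seq=100 A_ack=153 B_seq=422 B_ack=100
After event 4: A_seq=241 A_ack=153 B_seq=422 B_ack=241
After event 5: A_seq=305 A_ack=153 B_seq=422 B_ack=305
After event 6: A_seq=305 A_ack=153 B_seq=535 B_ack=305
After event 7: A_seq=384 A_ack=153 B_seq=535 B_ack=384

384 153 535 384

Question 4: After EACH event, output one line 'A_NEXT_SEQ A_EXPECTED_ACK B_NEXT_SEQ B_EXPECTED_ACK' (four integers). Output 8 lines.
100 153 153 100
100 153 153 100
100 153 225 100
100 153 422 100
241 153 422 241
305 153 422 305
305 153 535 305
384 153 535 384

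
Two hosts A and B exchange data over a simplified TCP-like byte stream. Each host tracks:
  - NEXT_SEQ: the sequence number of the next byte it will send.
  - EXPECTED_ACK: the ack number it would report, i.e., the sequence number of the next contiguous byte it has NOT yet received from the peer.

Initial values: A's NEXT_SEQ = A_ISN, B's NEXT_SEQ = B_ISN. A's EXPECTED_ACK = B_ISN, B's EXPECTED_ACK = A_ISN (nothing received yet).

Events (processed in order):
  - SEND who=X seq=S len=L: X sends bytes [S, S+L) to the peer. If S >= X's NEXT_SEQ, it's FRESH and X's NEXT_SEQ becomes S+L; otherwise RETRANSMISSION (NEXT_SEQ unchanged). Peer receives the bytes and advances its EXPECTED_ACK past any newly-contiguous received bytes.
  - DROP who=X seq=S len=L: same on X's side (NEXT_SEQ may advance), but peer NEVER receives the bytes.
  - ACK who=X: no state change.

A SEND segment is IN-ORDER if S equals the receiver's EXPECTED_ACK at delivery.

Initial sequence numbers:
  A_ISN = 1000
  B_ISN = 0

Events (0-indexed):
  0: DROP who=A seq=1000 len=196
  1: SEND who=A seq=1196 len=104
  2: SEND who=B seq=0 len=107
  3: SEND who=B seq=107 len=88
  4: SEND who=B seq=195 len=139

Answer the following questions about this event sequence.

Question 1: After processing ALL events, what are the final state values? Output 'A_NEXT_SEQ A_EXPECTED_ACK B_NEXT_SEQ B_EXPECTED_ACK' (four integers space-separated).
Answer: 1300 334 334 1000

Derivation:
After event 0: A_seq=1196 A_ack=0 B_seq=0 B_ack=1000
After event 1: A_seq=1300 A_ack=0 B_seq=0 B_ack=1000
After event 2: A_seq=1300 A_ack=107 B_seq=107 B_ack=1000
After event 3: A_seq=1300 A_ack=195 B_seq=195 B_ack=1000
After event 4: A_seq=1300 A_ack=334 B_seq=334 B_ack=1000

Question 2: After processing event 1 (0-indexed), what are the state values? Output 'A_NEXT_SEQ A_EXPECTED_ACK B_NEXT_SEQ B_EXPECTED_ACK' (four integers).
After event 0: A_seq=1196 A_ack=0 B_seq=0 B_ack=1000
After event 1: A_seq=1300 A_ack=0 B_seq=0 B_ack=1000

1300 0 0 1000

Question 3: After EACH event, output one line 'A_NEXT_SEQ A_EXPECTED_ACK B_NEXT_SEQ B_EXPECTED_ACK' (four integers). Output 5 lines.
1196 0 0 1000
1300 0 0 1000
1300 107 107 1000
1300 195 195 1000
1300 334 334 1000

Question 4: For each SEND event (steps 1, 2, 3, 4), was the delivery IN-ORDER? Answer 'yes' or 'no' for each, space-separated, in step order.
Answer: no yes yes yes

Derivation:
Step 1: SEND seq=1196 -> out-of-order
Step 2: SEND seq=0 -> in-order
Step 3: SEND seq=107 -> in-order
Step 4: SEND seq=195 -> in-order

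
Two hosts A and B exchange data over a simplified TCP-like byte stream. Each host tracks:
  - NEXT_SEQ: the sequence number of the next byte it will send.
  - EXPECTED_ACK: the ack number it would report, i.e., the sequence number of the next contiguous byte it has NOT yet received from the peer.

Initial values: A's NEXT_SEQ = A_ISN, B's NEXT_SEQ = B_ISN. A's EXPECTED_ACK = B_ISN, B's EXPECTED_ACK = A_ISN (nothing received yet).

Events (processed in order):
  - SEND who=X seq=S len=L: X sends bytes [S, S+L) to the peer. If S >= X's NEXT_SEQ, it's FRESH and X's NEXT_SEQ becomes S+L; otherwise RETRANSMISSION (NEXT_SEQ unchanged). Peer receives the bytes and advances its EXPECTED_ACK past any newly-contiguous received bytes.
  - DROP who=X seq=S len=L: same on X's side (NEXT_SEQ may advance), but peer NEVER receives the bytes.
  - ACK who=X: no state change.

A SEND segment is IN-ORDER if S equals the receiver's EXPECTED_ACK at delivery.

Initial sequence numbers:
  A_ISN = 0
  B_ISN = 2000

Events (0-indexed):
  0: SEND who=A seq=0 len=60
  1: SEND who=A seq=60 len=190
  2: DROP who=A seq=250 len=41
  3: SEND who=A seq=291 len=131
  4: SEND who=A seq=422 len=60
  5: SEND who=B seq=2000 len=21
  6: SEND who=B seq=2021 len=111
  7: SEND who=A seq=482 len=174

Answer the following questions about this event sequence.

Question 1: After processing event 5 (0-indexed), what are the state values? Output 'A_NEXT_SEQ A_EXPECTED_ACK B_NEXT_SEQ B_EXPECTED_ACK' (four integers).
After event 0: A_seq=60 A_ack=2000 B_seq=2000 B_ack=60
After event 1: A_seq=250 A_ack=2000 B_seq=2000 B_ack=250
After event 2: A_seq=291 A_ack=2000 B_seq=2000 B_ack=250
After event 3: A_seq=422 A_ack=2000 B_seq=2000 B_ack=250
After event 4: A_seq=482 A_ack=2000 B_seq=2000 B_ack=250
After event 5: A_seq=482 A_ack=2021 B_seq=2021 B_ack=250

482 2021 2021 250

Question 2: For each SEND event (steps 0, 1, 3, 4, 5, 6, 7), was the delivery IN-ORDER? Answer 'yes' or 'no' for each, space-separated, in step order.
Answer: yes yes no no yes yes no

Derivation:
Step 0: SEND seq=0 -> in-order
Step 1: SEND seq=60 -> in-order
Step 3: SEND seq=291 -> out-of-order
Step 4: SEND seq=422 -> out-of-order
Step 5: SEND seq=2000 -> in-order
Step 6: SEND seq=2021 -> in-order
Step 7: SEND seq=482 -> out-of-order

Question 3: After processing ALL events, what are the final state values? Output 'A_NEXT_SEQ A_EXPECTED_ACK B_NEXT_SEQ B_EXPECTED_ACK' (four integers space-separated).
After event 0: A_seq=60 A_ack=2000 B_seq=2000 B_ack=60
After event 1: A_seq=250 A_ack=2000 B_seq=2000 B_ack=250
After event 2: A_seq=291 A_ack=2000 B_seq=2000 B_ack=250
After event 3: A_seq=422 A_ack=2000 B_seq=2000 B_ack=250
After event 4: A_seq=482 A_ack=2000 B_seq=2000 B_ack=250
After event 5: A_seq=482 A_ack=2021 B_seq=2021 B_ack=250
After event 6: A_seq=482 A_ack=2132 B_seq=2132 B_ack=250
After event 7: A_seq=656 A_ack=2132 B_seq=2132 B_ack=250

Answer: 656 2132 2132 250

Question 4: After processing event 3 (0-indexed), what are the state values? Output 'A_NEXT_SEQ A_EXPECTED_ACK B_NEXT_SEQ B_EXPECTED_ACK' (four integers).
After event 0: A_seq=60 A_ack=2000 B_seq=2000 B_ack=60
After event 1: A_seq=250 A_ack=2000 B_seq=2000 B_ack=250
After event 2: A_seq=291 A_ack=2000 B_seq=2000 B_ack=250
After event 3: A_seq=422 A_ack=2000 B_seq=2000 B_ack=250

422 2000 2000 250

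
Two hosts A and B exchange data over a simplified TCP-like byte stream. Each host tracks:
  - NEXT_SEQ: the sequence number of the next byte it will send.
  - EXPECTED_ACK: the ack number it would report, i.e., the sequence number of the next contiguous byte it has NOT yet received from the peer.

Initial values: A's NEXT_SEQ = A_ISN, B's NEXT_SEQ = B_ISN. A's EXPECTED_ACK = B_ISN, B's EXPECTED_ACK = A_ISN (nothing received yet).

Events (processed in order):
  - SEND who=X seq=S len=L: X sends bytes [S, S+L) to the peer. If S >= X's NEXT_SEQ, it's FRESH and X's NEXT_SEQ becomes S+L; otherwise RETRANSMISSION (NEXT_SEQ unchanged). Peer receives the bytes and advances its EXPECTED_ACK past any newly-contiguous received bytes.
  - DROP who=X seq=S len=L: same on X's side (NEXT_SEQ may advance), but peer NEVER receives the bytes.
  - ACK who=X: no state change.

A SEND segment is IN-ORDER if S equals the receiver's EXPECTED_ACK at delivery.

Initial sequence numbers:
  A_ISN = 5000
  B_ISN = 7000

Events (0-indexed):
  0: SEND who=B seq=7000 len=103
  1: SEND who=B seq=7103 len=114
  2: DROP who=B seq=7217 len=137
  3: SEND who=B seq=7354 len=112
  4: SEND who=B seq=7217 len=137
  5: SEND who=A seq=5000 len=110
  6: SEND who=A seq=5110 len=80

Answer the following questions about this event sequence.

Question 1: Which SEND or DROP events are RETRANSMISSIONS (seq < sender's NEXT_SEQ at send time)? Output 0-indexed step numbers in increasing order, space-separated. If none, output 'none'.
Answer: 4

Derivation:
Step 0: SEND seq=7000 -> fresh
Step 1: SEND seq=7103 -> fresh
Step 2: DROP seq=7217 -> fresh
Step 3: SEND seq=7354 -> fresh
Step 4: SEND seq=7217 -> retransmit
Step 5: SEND seq=5000 -> fresh
Step 6: SEND seq=5110 -> fresh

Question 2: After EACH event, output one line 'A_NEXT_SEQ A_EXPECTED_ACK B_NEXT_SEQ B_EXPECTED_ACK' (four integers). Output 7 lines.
5000 7103 7103 5000
5000 7217 7217 5000
5000 7217 7354 5000
5000 7217 7466 5000
5000 7466 7466 5000
5110 7466 7466 5110
5190 7466 7466 5190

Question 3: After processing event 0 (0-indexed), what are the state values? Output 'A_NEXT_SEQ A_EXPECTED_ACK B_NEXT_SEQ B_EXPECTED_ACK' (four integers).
After event 0: A_seq=5000 A_ack=7103 B_seq=7103 B_ack=5000

5000 7103 7103 5000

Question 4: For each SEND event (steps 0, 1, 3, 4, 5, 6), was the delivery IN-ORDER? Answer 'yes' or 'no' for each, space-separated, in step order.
Step 0: SEND seq=7000 -> in-order
Step 1: SEND seq=7103 -> in-order
Step 3: SEND seq=7354 -> out-of-order
Step 4: SEND seq=7217 -> in-order
Step 5: SEND seq=5000 -> in-order
Step 6: SEND seq=5110 -> in-order

Answer: yes yes no yes yes yes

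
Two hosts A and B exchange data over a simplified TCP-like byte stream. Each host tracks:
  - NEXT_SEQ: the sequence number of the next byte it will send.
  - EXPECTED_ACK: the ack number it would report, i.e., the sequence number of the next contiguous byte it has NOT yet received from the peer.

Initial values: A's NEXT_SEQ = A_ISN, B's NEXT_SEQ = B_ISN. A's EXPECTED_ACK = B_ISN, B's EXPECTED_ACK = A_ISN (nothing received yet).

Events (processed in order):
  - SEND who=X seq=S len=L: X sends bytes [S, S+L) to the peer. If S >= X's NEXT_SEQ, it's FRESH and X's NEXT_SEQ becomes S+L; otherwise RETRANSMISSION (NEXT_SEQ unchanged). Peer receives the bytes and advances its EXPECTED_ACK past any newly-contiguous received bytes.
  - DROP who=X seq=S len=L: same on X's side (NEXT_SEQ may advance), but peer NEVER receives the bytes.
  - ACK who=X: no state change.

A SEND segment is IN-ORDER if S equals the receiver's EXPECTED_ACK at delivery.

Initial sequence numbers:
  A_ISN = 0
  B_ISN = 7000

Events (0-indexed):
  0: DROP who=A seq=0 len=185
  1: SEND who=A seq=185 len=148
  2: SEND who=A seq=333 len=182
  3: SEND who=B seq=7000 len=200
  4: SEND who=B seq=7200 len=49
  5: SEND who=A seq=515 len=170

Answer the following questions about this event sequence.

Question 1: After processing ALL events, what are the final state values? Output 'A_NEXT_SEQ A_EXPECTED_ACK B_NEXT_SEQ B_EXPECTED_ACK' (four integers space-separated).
After event 0: A_seq=185 A_ack=7000 B_seq=7000 B_ack=0
After event 1: A_seq=333 A_ack=7000 B_seq=7000 B_ack=0
After event 2: A_seq=515 A_ack=7000 B_seq=7000 B_ack=0
After event 3: A_seq=515 A_ack=7200 B_seq=7200 B_ack=0
After event 4: A_seq=515 A_ack=7249 B_seq=7249 B_ack=0
After event 5: A_seq=685 A_ack=7249 B_seq=7249 B_ack=0

Answer: 685 7249 7249 0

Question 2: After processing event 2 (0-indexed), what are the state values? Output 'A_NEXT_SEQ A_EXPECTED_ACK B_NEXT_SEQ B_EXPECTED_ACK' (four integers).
After event 0: A_seq=185 A_ack=7000 B_seq=7000 B_ack=0
After event 1: A_seq=333 A_ack=7000 B_seq=7000 B_ack=0
After event 2: A_seq=515 A_ack=7000 B_seq=7000 B_ack=0

515 7000 7000 0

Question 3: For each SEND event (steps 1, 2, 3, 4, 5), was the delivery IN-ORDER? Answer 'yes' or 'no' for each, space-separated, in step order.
Step 1: SEND seq=185 -> out-of-order
Step 2: SEND seq=333 -> out-of-order
Step 3: SEND seq=7000 -> in-order
Step 4: SEND seq=7200 -> in-order
Step 5: SEND seq=515 -> out-of-order

Answer: no no yes yes no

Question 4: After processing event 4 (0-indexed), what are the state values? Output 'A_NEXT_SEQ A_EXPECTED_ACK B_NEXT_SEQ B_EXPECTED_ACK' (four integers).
After event 0: A_seq=185 A_ack=7000 B_seq=7000 B_ack=0
After event 1: A_seq=333 A_ack=7000 B_seq=7000 B_ack=0
After event 2: A_seq=515 A_ack=7000 B_seq=7000 B_ack=0
After event 3: A_seq=515 A_ack=7200 B_seq=7200 B_ack=0
After event 4: A_seq=515 A_ack=7249 B_seq=7249 B_ack=0

515 7249 7249 0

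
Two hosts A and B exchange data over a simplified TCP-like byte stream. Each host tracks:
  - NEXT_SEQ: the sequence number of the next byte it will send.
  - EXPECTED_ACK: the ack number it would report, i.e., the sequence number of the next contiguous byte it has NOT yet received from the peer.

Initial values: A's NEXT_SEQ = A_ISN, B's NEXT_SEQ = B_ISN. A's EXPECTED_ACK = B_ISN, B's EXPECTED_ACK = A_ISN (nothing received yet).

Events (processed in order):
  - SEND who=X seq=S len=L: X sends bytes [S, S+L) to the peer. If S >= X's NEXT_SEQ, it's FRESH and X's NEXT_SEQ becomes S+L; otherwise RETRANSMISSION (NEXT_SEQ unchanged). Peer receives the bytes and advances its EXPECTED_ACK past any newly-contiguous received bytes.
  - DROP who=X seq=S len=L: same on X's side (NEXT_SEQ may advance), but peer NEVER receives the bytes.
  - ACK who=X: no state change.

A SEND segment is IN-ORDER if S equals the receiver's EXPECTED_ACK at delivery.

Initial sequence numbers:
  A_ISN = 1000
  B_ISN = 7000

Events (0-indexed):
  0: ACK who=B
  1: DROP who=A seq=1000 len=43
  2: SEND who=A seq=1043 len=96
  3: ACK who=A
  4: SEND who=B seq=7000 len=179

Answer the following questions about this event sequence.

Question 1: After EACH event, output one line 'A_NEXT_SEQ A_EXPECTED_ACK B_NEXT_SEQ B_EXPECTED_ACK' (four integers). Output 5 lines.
1000 7000 7000 1000
1043 7000 7000 1000
1139 7000 7000 1000
1139 7000 7000 1000
1139 7179 7179 1000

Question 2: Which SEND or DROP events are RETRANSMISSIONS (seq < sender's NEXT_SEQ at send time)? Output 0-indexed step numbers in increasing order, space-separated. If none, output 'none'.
Answer: none

Derivation:
Step 1: DROP seq=1000 -> fresh
Step 2: SEND seq=1043 -> fresh
Step 4: SEND seq=7000 -> fresh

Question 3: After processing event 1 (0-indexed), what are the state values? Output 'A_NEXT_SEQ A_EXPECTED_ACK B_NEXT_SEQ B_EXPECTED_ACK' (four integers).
After event 0: A_seq=1000 A_ack=7000 B_seq=7000 B_ack=1000
After event 1: A_seq=1043 A_ack=7000 B_seq=7000 B_ack=1000

1043 7000 7000 1000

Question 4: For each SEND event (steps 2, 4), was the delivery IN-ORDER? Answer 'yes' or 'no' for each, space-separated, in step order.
Answer: no yes

Derivation:
Step 2: SEND seq=1043 -> out-of-order
Step 4: SEND seq=7000 -> in-order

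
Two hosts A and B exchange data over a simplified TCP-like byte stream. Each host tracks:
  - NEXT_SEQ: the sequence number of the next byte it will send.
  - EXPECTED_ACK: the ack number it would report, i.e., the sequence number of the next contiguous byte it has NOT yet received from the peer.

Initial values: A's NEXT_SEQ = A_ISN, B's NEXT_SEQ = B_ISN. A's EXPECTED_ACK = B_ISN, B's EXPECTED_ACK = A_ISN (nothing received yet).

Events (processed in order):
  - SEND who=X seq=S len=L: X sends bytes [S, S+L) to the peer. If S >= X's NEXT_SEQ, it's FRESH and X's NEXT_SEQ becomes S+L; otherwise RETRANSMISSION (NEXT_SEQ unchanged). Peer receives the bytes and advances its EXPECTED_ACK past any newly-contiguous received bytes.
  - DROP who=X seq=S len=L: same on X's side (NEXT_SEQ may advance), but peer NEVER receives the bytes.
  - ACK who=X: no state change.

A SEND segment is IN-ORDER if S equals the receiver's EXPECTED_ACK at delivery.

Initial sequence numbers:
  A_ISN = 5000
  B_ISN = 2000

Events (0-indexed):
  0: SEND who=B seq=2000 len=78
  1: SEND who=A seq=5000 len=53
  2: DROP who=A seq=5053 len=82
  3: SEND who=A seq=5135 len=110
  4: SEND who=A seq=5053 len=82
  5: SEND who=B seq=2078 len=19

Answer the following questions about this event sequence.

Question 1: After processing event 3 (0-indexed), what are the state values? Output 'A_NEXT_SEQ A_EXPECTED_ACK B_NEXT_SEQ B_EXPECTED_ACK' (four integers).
After event 0: A_seq=5000 A_ack=2078 B_seq=2078 B_ack=5000
After event 1: A_seq=5053 A_ack=2078 B_seq=2078 B_ack=5053
After event 2: A_seq=5135 A_ack=2078 B_seq=2078 B_ack=5053
After event 3: A_seq=5245 A_ack=2078 B_seq=2078 B_ack=5053

5245 2078 2078 5053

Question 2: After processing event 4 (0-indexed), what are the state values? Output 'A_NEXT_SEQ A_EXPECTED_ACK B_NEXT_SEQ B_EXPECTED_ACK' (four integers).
After event 0: A_seq=5000 A_ack=2078 B_seq=2078 B_ack=5000
After event 1: A_seq=5053 A_ack=2078 B_seq=2078 B_ack=5053
After event 2: A_seq=5135 A_ack=2078 B_seq=2078 B_ack=5053
After event 3: A_seq=5245 A_ack=2078 B_seq=2078 B_ack=5053
After event 4: A_seq=5245 A_ack=2078 B_seq=2078 B_ack=5245

5245 2078 2078 5245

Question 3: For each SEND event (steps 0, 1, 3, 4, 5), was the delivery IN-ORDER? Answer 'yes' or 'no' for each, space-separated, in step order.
Step 0: SEND seq=2000 -> in-order
Step 1: SEND seq=5000 -> in-order
Step 3: SEND seq=5135 -> out-of-order
Step 4: SEND seq=5053 -> in-order
Step 5: SEND seq=2078 -> in-order

Answer: yes yes no yes yes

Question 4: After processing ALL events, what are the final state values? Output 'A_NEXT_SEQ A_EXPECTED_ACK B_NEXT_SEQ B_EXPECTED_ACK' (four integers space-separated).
After event 0: A_seq=5000 A_ack=2078 B_seq=2078 B_ack=5000
After event 1: A_seq=5053 A_ack=2078 B_seq=2078 B_ack=5053
After event 2: A_seq=5135 A_ack=2078 B_seq=2078 B_ack=5053
After event 3: A_seq=5245 A_ack=2078 B_seq=2078 B_ack=5053
After event 4: A_seq=5245 A_ack=2078 B_seq=2078 B_ack=5245
After event 5: A_seq=5245 A_ack=2097 B_seq=2097 B_ack=5245

Answer: 5245 2097 2097 5245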